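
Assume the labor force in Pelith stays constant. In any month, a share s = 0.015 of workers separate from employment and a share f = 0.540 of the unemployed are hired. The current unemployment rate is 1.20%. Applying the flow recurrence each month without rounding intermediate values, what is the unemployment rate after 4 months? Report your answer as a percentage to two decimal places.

With a fixed labor force, u_{t+1} = u_t + s·(1−u_t) − f·u_t = u_t·(1−s−f) + s.
Here 1−s−f = 0.445 and s = 0.015.
u_1 = 0.012000 × 0.445 + 0.015 = 0.020340.
u_2 = 0.020340 × 0.445 + 0.015 = 0.024051.
u_3 = 0.024051 × 0.445 + 0.015 = 0.025703.
u_4 = 0.025703 × 0.445 + 0.015 = 0.026438.

Unemployment rate after four months ≈ 2.64%.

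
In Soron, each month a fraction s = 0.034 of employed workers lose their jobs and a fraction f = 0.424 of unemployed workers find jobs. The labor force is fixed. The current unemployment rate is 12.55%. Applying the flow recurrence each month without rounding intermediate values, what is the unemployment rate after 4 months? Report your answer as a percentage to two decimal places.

With a fixed labor force, u_{t+1} = u_t + s·(1−u_t) − f·u_t = u_t·(1−s−f) + s.
Here 1−s−f = 0.542 and s = 0.034.
u_1 = 0.125500 × 0.542 + 0.034 = 0.102021.
u_2 = 0.102021 × 0.542 + 0.034 = 0.089295.
u_3 = 0.089295 × 0.542 + 0.034 = 0.082398.
u_4 = 0.082398 × 0.542 + 0.034 = 0.078660.

Unemployment rate after four months ≈ 7.87%.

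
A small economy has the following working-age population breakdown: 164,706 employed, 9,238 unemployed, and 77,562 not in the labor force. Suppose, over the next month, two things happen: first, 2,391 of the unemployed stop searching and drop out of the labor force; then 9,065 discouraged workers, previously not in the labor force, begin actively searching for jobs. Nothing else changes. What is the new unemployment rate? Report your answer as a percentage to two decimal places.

Initially, labor force = 164,706 + 9,238 = 173,944, so u = 9,238/173,944 = 5.31%.
After the first change, unemployed and labor force both fall by 2,391 → E = 164,706, U = 6,847, labor force = 171,553.
After the second change, unemployed and labor force both rise by 9,065 → E = 164,706, U = 15,912, labor force = 180,618.
New unemployment rate = 15,912 / 180,618 = 8.81%.

New unemployment rate ≈ 8.81%.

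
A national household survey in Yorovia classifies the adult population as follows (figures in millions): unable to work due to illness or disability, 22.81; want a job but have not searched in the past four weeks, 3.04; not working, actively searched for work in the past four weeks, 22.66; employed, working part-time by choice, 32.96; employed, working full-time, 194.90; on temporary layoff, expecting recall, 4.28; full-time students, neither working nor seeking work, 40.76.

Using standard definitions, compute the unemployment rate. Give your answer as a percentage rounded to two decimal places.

Unemployment rate ≈ 10.57%.

Employed = 32.96 + 194.90 = 227.86 million.
Unemployed = 22.66 + 4.28 = 26.94 million (jobless and actively searching, or on temporary layoff).
Labor force = 227.86 + 26.94 = 254.80 million.
Unemployment rate = 26.94 / 254.80 = 10.57%.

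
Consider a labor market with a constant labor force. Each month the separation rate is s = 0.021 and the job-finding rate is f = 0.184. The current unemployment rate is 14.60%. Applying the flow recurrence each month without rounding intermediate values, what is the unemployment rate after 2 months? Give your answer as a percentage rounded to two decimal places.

Unemployment rate after two months ≈ 13.00%.

With a fixed labor force, u_{t+1} = u_t + s·(1−u_t) − f·u_t = u_t·(1−s−f) + s.
Here 1−s−f = 0.795 and s = 0.021.
u_1 = 0.146000 × 0.795 + 0.021 = 0.137070.
u_2 = 0.137070 × 0.795 + 0.021 = 0.129971.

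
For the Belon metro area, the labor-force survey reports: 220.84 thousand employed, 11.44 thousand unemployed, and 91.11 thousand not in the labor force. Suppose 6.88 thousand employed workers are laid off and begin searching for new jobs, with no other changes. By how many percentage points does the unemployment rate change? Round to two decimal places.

The unemployment rate changes by +2.96 percentage points.

Initially, labor force = 220.84 + 11.44 = 232.28 thousand, so u = 11.44/232.28 = 4.93%.
After the change, employed falls and unemployed rises by 6.88; labor force unchanged → E = 213.96, U = 18.32, labor force = 232.28 thousand.
New unemployment rate = 18.32 / 232.28 = 7.89%.
Change = 7.89% − 4.93% = +2.96 percentage points.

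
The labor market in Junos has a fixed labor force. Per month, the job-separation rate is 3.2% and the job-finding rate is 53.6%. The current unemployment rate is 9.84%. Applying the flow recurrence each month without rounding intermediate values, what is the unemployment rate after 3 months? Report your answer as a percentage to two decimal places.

Unemployment rate after three months ≈ 5.97%.

With a fixed labor force, u_{t+1} = u_t + s·(1−u_t) − f·u_t = u_t·(1−s−f) + s.
Here 1−s−f = 0.432 and s = 0.032.
u_1 = 0.098400 × 0.432 + 0.032 = 0.074509.
u_2 = 0.074509 × 0.432 + 0.032 = 0.064188.
u_3 = 0.064188 × 0.432 + 0.032 = 0.059729.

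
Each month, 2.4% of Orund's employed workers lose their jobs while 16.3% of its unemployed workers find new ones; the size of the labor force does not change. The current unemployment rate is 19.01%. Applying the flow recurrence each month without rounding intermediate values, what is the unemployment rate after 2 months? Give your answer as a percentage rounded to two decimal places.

Unemployment rate after two months ≈ 16.92%.

With a fixed labor force, u_{t+1} = u_t + s·(1−u_t) − f·u_t = u_t·(1−s−f) + s.
Here 1−s−f = 0.813 and s = 0.024.
u_1 = 0.190100 × 0.813 + 0.024 = 0.178551.
u_2 = 0.178551 × 0.813 + 0.024 = 0.169162.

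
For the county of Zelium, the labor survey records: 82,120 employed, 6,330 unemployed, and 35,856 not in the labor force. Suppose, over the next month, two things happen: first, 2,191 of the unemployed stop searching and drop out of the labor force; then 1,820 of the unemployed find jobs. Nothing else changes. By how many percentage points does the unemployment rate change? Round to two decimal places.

Initially, labor force = 82,120 + 6,330 = 88,450, so u = 6,330/88,450 = 7.16%.
After the first change, unemployed and labor force both fall by 2,191 → E = 82,120, U = 4,139, labor force = 86,259.
After the second change, unemployed falls and employed rises by 1,820; labor force unchanged → E = 83,940, U = 2,319, labor force = 86,259.
New unemployment rate = 2,319 / 86,259 = 2.69%.
Change = 2.69% − 7.16% = −4.47 percentage points.

The unemployment rate changes by −4.47 percentage points.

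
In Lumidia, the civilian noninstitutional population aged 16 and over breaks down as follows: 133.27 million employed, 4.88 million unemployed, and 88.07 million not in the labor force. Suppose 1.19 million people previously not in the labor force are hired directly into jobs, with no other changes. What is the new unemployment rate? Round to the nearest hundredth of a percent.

Initially, labor force = 133.27 + 4.88 = 138.15 million, so u = 4.88/138.15 = 3.53%.
After the change, employed and labor force both rise by 1.19; unemployed unchanged → E = 134.46, U = 4.88, labor force = 139.34 million.
New unemployment rate = 4.88 / 139.34 = 3.50%.

New unemployment rate ≈ 3.50%.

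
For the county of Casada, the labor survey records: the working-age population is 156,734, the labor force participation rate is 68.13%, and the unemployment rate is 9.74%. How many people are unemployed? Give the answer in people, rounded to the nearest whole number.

About 10,401 are unemployed.

Labor force = 0.6813 × 156,734 = 106,783.
Unemployed = 0.0974 × 106,783 ≈ 10,401.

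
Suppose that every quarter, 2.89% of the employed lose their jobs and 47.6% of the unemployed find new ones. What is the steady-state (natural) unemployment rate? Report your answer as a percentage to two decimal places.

Steady-state unemployment rate ≈ 5.72%.

At steady state the flows balance: s·E = f·U, so U/(E+U) = s/(s+f).
u* = 2.89 / (2.89 + 47.6) = 2.89 / 50.49 = 5.72%.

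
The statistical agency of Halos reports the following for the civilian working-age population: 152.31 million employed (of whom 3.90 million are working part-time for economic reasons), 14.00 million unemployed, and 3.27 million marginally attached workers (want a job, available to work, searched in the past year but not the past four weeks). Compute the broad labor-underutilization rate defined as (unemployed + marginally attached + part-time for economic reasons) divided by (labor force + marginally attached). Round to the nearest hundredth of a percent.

Broad underutilization rate ≈ 12.48%.

Labor force = 152.31 + 14.00 = 166.31 million.
Numerator = 14.00 + 3.27 + 3.90 = 21.17 million.
Denominator = 166.31 + 3.27 = 169.58 million.
Broad rate = 21.17 / 169.58 = 12.48%.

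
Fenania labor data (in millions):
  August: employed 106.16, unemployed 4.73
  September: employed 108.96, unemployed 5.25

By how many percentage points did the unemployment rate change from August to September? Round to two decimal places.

August: labor force = 106.16 + 4.73 = 110.89; u = 4.73/110.89 = 4.27%.
September: labor force = 108.96 + 5.25 = 114.21; u = 5.25/114.21 = 4.60%.
Change = 4.60% − 4.27% = +0.33 pp.

The unemployment rate changed by +0.33 percentage points.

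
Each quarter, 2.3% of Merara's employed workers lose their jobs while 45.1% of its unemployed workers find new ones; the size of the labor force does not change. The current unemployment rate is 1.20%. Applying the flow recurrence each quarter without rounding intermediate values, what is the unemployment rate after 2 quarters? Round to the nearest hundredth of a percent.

Unemployment rate after two quarters ≈ 3.84%.

With a fixed labor force, u_{t+1} = u_t + s·(1−u_t) − f·u_t = u_t·(1−s−f) + s.
Here 1−s−f = 0.526 and s = 0.023.
u_1 = 0.012000 × 0.526 + 0.023 = 0.029312.
u_2 = 0.029312 × 0.526 + 0.023 = 0.038418.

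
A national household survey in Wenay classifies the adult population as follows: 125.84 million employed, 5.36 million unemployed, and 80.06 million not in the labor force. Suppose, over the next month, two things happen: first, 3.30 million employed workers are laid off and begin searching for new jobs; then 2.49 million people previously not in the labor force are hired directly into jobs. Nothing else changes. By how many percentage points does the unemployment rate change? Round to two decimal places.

Initially, labor force = 125.84 + 5.36 = 131.20 million, so u = 5.36/131.20 = 4.09%.
After the first change, employed falls and unemployed rises by 3.30; labor force unchanged → E = 122.54, U = 8.66, labor force = 131.20 million.
After the second change, employed and labor force both rise by 2.49; unemployed unchanged → E = 125.03, U = 8.66, labor force = 133.69 million.
New unemployment rate = 8.66 / 133.69 = 6.48%.
Change = 6.48% − 4.09% = +2.39 percentage points.

The unemployment rate changes by +2.39 percentage points.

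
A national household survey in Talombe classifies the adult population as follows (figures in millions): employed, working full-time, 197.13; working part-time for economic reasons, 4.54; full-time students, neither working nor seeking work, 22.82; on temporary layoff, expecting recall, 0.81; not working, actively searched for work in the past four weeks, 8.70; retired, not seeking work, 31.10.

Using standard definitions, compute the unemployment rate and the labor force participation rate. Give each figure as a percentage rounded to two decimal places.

Employed = 197.13 + 4.54 = 201.67 million (anyone who worked, including part-time for economic reasons, counts as employed).
Unemployed = 0.81 + 8.70 = 9.51 million (jobless and actively searching, or on temporary layoff).
Labor force = 201.67 + 9.51 = 211.18 million.
Not in labor force = 22.82 + 31.10 = 53.92 million (those not working and not actively searching are outside the labor force).
Civilian working-age population = 211.18 + 53.92 = 265.10 million.
Unemployment rate = 9.51 / 211.18 = 4.50%.
Labor force participation rate = 211.18 / 265.10 = 79.66%.

Unemployment rate ≈ 4.50%; labor force participation rate ≈ 79.66%.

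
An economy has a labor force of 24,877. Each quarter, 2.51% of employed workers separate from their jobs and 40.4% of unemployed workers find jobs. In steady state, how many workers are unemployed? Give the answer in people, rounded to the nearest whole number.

About 1,455 are unemployed in steady state.

Steady-state unemployment rate u* = s/(s+f) = 2.51/(2.51+40.4) = 0.058495.
Unemployed = u* × labor force = 0.058495 × 24,877 ≈ 1,455.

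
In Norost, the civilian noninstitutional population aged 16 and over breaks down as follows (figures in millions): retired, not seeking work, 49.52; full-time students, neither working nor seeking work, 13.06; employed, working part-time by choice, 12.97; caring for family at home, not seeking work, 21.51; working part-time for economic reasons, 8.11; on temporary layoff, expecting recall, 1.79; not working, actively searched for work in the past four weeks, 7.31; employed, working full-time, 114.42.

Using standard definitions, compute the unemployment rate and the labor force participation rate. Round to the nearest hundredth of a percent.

Employed = 12.97 + 8.11 + 114.42 = 135.50 million (anyone who worked, including part-time for economic reasons, counts as employed).
Unemployed = 1.79 + 7.31 = 9.10 million (jobless and actively searching, or on temporary layoff).
Labor force = 135.50 + 9.10 = 144.60 million.
Not in labor force = 49.52 + 13.06 + 21.51 = 84.09 million (those not working and not actively searching are outside the labor force).
Civilian working-age population = 144.60 + 84.09 = 228.69 million.
Unemployment rate = 9.10 / 144.60 = 6.29%.
Labor force participation rate = 144.60 / 228.69 = 63.23%.

Unemployment rate ≈ 6.29%; labor force participation rate ≈ 63.23%.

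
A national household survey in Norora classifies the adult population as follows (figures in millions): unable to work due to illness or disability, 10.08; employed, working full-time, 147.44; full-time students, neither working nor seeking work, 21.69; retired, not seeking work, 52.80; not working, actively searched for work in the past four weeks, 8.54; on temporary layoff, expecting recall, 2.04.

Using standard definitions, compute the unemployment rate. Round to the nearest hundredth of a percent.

Unemployment rate ≈ 6.70%.

Employed = 147.44 million.
Unemployed = 8.54 + 2.04 = 10.58 million (jobless and actively searching, or on temporary layoff).
Labor force = 147.44 + 10.58 = 158.02 million.
Unemployment rate = 10.58 / 158.02 = 6.70%.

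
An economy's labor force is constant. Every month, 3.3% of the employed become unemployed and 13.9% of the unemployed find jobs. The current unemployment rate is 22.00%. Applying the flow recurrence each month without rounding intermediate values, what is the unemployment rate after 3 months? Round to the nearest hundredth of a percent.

With a fixed labor force, u_{t+1} = u_t + s·(1−u_t) − f·u_t = u_t·(1−s−f) + s.
Here 1−s−f = 0.828 and s = 0.033.
u_1 = 0.220000 × 0.828 + 0.033 = 0.215160.
u_2 = 0.215160 × 0.828 + 0.033 = 0.211152.
u_3 = 0.211152 × 0.828 + 0.033 = 0.207834.

Unemployment rate after three months ≈ 20.78%.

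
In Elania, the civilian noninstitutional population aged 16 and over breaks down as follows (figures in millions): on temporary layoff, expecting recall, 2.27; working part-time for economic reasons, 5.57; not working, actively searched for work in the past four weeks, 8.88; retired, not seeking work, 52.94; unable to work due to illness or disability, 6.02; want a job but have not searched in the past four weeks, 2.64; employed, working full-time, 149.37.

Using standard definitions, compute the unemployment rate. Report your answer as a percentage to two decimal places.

Employed = 5.57 + 149.37 = 154.94 million (anyone who worked, including part-time for economic reasons, counts as employed).
Unemployed = 2.27 + 8.88 = 11.15 million (jobless and actively searching, or on temporary layoff).
Labor force = 154.94 + 11.15 = 166.09 million.
Unemployment rate = 11.15 / 166.09 = 6.71%.

Unemployment rate ≈ 6.71%.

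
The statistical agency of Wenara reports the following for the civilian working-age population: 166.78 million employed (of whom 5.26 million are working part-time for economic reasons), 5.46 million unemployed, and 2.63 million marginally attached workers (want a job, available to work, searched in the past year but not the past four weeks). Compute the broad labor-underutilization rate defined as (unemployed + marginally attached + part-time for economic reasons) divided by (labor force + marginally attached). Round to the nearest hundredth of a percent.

Broad underutilization rate ≈ 7.63%.

Labor force = 166.78 + 5.46 = 172.24 million.
Numerator = 5.46 + 2.63 + 5.26 = 13.35 million.
Denominator = 172.24 + 2.63 = 174.87 million.
Broad rate = 13.35 / 174.87 = 7.63%.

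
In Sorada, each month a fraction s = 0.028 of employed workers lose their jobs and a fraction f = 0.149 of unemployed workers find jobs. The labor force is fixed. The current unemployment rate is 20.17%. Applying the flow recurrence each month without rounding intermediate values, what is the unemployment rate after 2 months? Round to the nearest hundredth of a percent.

Unemployment rate after two months ≈ 18.77%.

With a fixed labor force, u_{t+1} = u_t + s·(1−u_t) − f·u_t = u_t·(1−s−f) + s.
Here 1−s−f = 0.823 and s = 0.028.
u_1 = 0.201700 × 0.823 + 0.028 = 0.193999.
u_2 = 0.193999 × 0.823 + 0.028 = 0.187661.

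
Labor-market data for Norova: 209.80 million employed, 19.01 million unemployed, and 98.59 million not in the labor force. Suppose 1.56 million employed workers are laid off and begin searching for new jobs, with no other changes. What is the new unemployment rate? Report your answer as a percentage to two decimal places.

New unemployment rate ≈ 8.99%.

Initially, labor force = 209.80 + 19.01 = 228.81 million, so u = 19.01/228.81 = 8.31%.
After the change, employed falls and unemployed rises by 1.56; labor force unchanged → E = 208.24, U = 20.57, labor force = 228.81 million.
New unemployment rate = 20.57 / 228.81 = 8.99%.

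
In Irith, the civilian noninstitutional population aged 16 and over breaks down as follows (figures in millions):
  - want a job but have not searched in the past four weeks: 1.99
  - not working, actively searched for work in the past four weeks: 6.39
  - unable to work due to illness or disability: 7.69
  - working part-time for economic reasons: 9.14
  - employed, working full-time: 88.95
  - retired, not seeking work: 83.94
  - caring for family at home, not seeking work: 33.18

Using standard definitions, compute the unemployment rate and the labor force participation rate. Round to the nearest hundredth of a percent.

Unemployment rate ≈ 6.12%; labor force participation rate ≈ 45.17%.

Employed = 9.14 + 88.95 = 98.09 million (anyone who worked, including part-time for economic reasons, counts as employed).
Unemployed = 6.39 million.
Labor force = 98.09 + 6.39 = 104.48 million.
Not in labor force = 1.99 + 7.69 + 83.94 + 33.18 = 126.80 million (those not working and not actively searching are outside the labor force — including those who want a job but have given up searching).
Civilian working-age population = 104.48 + 126.80 = 231.28 million.
Unemployment rate = 6.39 / 104.48 = 6.12%.
Labor force participation rate = 104.48 / 231.28 = 45.17%.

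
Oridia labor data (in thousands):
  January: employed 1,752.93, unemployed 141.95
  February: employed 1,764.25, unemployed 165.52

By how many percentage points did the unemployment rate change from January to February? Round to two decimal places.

January: labor force = 1,752.93 + 141.95 = 1,894.88; u = 141.95/1,894.88 = 7.49%.
February: labor force = 1,764.25 + 165.52 = 1,929.77; u = 165.52/1,929.77 = 8.58%.
Change = 8.58% − 7.49% = +1.09 pp.

The unemployment rate changed by +1.09 percentage points.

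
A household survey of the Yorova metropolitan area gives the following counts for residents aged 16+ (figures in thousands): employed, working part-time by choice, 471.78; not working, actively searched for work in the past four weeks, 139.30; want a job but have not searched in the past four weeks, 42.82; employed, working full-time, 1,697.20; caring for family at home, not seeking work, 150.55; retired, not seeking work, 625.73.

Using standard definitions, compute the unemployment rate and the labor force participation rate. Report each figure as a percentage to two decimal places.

Employed = 471.78 + 1,697.20 = 2,168.98 thousand.
Unemployed = 139.30 thousand.
Labor force = 2,168.98 + 139.30 = 2,308.28 thousand.
Not in labor force = 42.82 + 150.55 + 625.73 = 819.10 thousand (those not working and not actively searching are outside the labor force — including those who want a job but have given up searching).
Civilian working-age population = 2,308.28 + 819.10 = 3,127.38 thousand.
Unemployment rate = 139.30 / 2,308.28 = 6.03%.
Labor force participation rate = 2,308.28 / 3,127.38 = 73.81%.

Unemployment rate ≈ 6.03%; labor force participation rate ≈ 73.81%.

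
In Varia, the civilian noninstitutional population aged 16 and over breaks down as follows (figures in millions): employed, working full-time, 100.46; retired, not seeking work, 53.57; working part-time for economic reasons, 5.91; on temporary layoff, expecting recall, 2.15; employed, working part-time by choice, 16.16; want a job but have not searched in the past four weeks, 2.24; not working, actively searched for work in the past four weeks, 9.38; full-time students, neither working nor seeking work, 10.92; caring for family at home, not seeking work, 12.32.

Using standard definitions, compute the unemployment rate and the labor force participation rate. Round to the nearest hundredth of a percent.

Unemployment rate ≈ 8.60%; labor force participation rate ≈ 62.91%.

Employed = 100.46 + 5.91 + 16.16 = 122.53 million (anyone who worked, including part-time for economic reasons, counts as employed).
Unemployed = 2.15 + 9.38 = 11.53 million (jobless and actively searching, or on temporary layoff).
Labor force = 122.53 + 11.53 = 134.06 million.
Not in labor force = 53.57 + 2.24 + 10.92 + 12.32 = 79.05 million (those not working and not actively searching are outside the labor force — including those who want a job but have given up searching).
Civilian working-age population = 134.06 + 79.05 = 213.11 million.
Unemployment rate = 11.53 / 134.06 = 8.60%.
Labor force participation rate = 134.06 / 213.11 = 62.91%.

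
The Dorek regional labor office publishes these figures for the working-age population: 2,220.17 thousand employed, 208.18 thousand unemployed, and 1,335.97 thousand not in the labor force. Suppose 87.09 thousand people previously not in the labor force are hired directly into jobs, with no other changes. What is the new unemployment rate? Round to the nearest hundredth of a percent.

New unemployment rate ≈ 8.28%.

Initially, labor force = 2,220.17 + 208.18 = 2,428.35 thousand, so u = 208.18/2,428.35 = 8.57%.
After the change, employed and labor force both rise by 87.09; unemployed unchanged → E = 2,307.26, U = 208.18, labor force = 2,515.44 thousand.
New unemployment rate = 208.18 / 2,515.44 = 8.28%.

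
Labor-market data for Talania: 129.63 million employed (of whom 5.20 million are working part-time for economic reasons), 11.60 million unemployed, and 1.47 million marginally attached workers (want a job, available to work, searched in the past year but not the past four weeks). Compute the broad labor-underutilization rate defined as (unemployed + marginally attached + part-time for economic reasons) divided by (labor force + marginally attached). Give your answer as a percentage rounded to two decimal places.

Broad underutilization rate ≈ 12.80%.

Labor force = 129.63 + 11.60 = 141.23 million.
Numerator = 11.60 + 1.47 + 5.20 = 18.27 million.
Denominator = 141.23 + 1.47 = 142.70 million.
Broad rate = 18.27 / 142.70 = 12.80%.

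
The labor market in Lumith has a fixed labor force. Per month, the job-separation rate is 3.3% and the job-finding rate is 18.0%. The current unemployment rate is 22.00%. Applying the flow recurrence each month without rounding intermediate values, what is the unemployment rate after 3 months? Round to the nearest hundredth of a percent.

Unemployment rate after three months ≈ 18.66%.

With a fixed labor force, u_{t+1} = u_t + s·(1−u_t) − f·u_t = u_t·(1−s−f) + s.
Here 1−s−f = 0.787 and s = 0.033.
u_1 = 0.220000 × 0.787 + 0.033 = 0.206140.
u_2 = 0.206140 × 0.787 + 0.033 = 0.195232.
u_3 = 0.195232 × 0.787 + 0.033 = 0.186648.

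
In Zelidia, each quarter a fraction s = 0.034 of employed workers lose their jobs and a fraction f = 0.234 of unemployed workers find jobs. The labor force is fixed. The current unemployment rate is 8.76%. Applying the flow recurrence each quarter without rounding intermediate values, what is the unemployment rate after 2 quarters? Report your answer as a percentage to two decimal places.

Unemployment rate after two quarters ≈ 10.58%.

With a fixed labor force, u_{t+1} = u_t + s·(1−u_t) − f·u_t = u_t·(1−s−f) + s.
Here 1−s−f = 0.732 and s = 0.034.
u_1 = 0.087600 × 0.732 + 0.034 = 0.098123.
u_2 = 0.098123 × 0.732 + 0.034 = 0.105826.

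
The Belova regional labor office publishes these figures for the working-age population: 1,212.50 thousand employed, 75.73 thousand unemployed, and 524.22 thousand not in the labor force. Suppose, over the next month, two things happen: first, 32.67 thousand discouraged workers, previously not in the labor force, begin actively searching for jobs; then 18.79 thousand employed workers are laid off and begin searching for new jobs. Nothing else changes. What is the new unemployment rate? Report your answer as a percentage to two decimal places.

New unemployment rate ≈ 9.63%.

Initially, labor force = 1,212.50 + 75.73 = 1,288.23 thousand, so u = 75.73/1,288.23 = 5.88%.
After the first change, unemployed and labor force both rise by 32.67 → E = 1,212.50, U = 108.40, labor force = 1,320.90 thousand.
After the second change, employed falls and unemployed rises by 18.79; labor force unchanged → E = 1,193.71, U = 127.19, labor force = 1,320.90 thousand.
New unemployment rate = 127.19 / 1,320.90 = 9.63%.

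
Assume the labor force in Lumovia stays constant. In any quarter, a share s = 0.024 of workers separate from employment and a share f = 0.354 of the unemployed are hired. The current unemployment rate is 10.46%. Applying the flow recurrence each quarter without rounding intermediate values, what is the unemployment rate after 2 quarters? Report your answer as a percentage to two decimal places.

Unemployment rate after two quarters ≈ 7.94%.

With a fixed labor force, u_{t+1} = u_t + s·(1−u_t) − f·u_t = u_t·(1−s−f) + s.
Here 1−s−f = 0.622 and s = 0.024.
u_1 = 0.104600 × 0.622 + 0.024 = 0.089061.
u_2 = 0.089061 × 0.622 + 0.024 = 0.079396.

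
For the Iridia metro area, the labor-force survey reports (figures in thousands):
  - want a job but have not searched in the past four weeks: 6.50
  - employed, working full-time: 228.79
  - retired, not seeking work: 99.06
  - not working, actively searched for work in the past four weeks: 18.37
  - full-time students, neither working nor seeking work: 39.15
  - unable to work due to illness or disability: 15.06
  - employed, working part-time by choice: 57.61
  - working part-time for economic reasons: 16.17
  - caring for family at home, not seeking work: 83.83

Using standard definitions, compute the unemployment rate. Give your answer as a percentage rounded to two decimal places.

Employed = 228.79 + 57.61 + 16.17 = 302.57 thousand (anyone who worked, including part-time for economic reasons, counts as employed).
Unemployed = 18.37 thousand.
Labor force = 302.57 + 18.37 = 320.94 thousand.
Unemployment rate = 18.37 / 320.94 = 5.72%.

Unemployment rate ≈ 5.72%.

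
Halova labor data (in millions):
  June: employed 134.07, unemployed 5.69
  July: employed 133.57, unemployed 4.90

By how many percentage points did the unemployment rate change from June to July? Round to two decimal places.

June: labor force = 134.07 + 5.69 = 139.76; u = 5.69/139.76 = 4.07%.
July: labor force = 133.57 + 4.90 = 138.47; u = 4.90/138.47 = 3.54%.
Change = 3.54% − 4.07% = −0.53 pp.

The unemployment rate changed by −0.53 percentage points.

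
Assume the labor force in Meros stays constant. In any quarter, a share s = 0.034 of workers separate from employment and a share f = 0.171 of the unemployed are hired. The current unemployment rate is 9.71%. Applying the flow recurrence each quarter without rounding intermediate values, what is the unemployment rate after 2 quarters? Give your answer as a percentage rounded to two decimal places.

Unemployment rate after two quarters ≈ 12.24%.

With a fixed labor force, u_{t+1} = u_t + s·(1−u_t) − f·u_t = u_t·(1−s−f) + s.
Here 1−s−f = 0.795 and s = 0.034.
u_1 = 0.097100 × 0.795 + 0.034 = 0.111195.
u_2 = 0.111195 × 0.795 + 0.034 = 0.122400.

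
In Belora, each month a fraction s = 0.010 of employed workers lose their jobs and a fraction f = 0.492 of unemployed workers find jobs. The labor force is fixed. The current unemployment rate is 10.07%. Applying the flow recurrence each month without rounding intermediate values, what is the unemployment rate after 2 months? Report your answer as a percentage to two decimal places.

Unemployment rate after two months ≈ 4.00%.

With a fixed labor force, u_{t+1} = u_t + s·(1−u_t) − f·u_t = u_t·(1−s−f) + s.
Here 1−s−f = 0.498 and s = 0.010.
u_1 = 0.100700 × 0.498 + 0.010 = 0.060149.
u_2 = 0.060149 × 0.498 + 0.010 = 0.039954.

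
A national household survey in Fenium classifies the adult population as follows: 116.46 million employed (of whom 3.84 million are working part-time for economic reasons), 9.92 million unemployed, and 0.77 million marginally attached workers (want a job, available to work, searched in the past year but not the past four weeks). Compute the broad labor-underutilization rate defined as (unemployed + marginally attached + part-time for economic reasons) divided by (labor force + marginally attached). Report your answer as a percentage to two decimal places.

Broad underutilization rate ≈ 11.43%.

Labor force = 116.46 + 9.92 = 126.38 million.
Numerator = 9.92 + 0.77 + 3.84 = 14.53 million.
Denominator = 126.38 + 0.77 = 127.15 million.
Broad rate = 14.53 / 127.15 = 11.43%.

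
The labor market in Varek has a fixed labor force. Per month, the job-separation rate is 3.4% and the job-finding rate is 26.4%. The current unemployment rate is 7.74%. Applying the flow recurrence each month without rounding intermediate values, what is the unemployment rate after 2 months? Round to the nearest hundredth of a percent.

Unemployment rate after two months ≈ 9.60%.

With a fixed labor force, u_{t+1} = u_t + s·(1−u_t) − f·u_t = u_t·(1−s−f) + s.
Here 1−s−f = 0.702 and s = 0.034.
u_1 = 0.077400 × 0.702 + 0.034 = 0.088335.
u_2 = 0.088335 × 0.702 + 0.034 = 0.096011.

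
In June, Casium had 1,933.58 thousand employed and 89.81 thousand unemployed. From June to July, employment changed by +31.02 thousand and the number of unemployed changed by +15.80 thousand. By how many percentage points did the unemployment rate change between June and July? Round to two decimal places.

The unemployment rate changed by +0.66 percentage points.

June: labor force = 1,933.58 + 89.81 = 2,023.39; u = 89.81/2,023.39 = 4.44%.
July: labor force = 1,964.60 + 105.61 = 2,070.21; u = 105.61/2,070.21 = 5.10%.
Change = 5.10% − 4.44% = +0.66 pp.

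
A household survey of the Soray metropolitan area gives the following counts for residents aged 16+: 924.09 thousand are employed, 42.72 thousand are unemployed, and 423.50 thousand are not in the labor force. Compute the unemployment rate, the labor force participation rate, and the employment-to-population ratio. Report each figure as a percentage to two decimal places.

Unemployment rate ≈ 4.42%; labor force participation rate ≈ 69.54%; employment-population ratio ≈ 66.47%.

Labor force = employed + unemployed = 924.09 + 42.72 = 966.81 thousand.
Working-age population = 966.81 + 423.50 = 1,390.31 thousand.
Unemployment rate = 42.72 / 966.81 = 4.42%.
Labor force participation rate = 966.81 / 1,390.31 = 69.54%.
Employment-population ratio = 924.09 / 1,390.31 = 66.47%.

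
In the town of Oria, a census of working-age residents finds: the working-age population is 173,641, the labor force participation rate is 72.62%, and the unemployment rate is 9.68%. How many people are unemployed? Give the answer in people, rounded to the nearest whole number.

Labor force = 0.7262 × 173,641 = 126,098.
Unemployed = 0.0968 × 126,098 ≈ 12,206.

About 12,206 are unemployed.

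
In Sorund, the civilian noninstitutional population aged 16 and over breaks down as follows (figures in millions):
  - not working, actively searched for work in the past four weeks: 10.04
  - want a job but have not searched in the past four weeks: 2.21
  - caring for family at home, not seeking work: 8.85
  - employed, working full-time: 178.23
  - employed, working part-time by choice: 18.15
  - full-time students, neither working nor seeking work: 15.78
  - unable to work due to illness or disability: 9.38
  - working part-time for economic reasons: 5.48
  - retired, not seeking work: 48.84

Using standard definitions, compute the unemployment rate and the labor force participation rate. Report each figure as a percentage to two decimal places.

Employed = 178.23 + 18.15 + 5.48 = 201.86 million (anyone who worked, including part-time for economic reasons, counts as employed).
Unemployed = 10.04 million.
Labor force = 201.86 + 10.04 = 211.90 million.
Not in labor force = 2.21 + 8.85 + 15.78 + 9.38 + 48.84 = 85.06 million (those not working and not actively searching are outside the labor force — including those who want a job but have given up searching).
Civilian working-age population = 211.90 + 85.06 = 296.96 million.
Unemployment rate = 10.04 / 211.90 = 4.74%.
Labor force participation rate = 211.90 / 296.96 = 71.36%.

Unemployment rate ≈ 4.74%; labor force participation rate ≈ 71.36%.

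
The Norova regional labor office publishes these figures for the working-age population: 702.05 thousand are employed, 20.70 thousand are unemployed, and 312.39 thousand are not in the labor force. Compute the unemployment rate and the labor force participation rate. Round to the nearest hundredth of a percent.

Unemployment rate ≈ 2.86%; labor force participation rate ≈ 69.82%.

Labor force = employed + unemployed = 702.05 + 20.70 = 722.75 thousand.
Working-age population = 722.75 + 312.39 = 1,035.14 thousand.
Unemployment rate = 20.70 / 722.75 = 2.86%.
Labor force participation rate = 722.75 / 1,035.14 = 69.82%.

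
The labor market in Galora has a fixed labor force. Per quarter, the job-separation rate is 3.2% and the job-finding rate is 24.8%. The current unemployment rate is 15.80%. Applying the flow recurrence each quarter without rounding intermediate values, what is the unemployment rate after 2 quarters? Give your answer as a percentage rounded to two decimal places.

With a fixed labor force, u_{t+1} = u_t + s·(1−u_t) − f·u_t = u_t·(1−s−f) + s.
Here 1−s−f = 0.720 and s = 0.032.
u_1 = 0.158000 × 0.720 + 0.032 = 0.145760.
u_2 = 0.145760 × 0.720 + 0.032 = 0.136947.

Unemployment rate after two quarters ≈ 13.69%.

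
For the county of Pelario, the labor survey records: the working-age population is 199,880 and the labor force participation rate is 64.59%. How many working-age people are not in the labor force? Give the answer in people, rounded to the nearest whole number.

Share not in the labor force = 1 − 0.6459 = 0.3541.
Not in labor force = 0.3541 × 199,880 ≈ 70,778.

About 70,778 are not in the labor force.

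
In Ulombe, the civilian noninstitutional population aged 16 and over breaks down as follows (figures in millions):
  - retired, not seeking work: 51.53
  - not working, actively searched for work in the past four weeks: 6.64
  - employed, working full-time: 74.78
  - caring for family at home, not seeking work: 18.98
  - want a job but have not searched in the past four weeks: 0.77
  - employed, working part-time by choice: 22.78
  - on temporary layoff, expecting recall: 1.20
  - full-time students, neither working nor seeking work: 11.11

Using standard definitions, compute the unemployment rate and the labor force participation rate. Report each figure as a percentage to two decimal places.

Employed = 74.78 + 22.78 = 97.56 million.
Unemployed = 6.64 + 1.20 = 7.84 million (jobless and actively searching, or on temporary layoff).
Labor force = 97.56 + 7.84 = 105.40 million.
Not in labor force = 51.53 + 18.98 + 0.77 + 11.11 = 82.39 million (those not working and not actively searching are outside the labor force — including those who want a job but have given up searching).
Civilian working-age population = 105.40 + 82.39 = 187.79 million.
Unemployment rate = 7.84 / 105.40 = 7.44%.
Labor force participation rate = 105.40 / 187.79 = 56.13%.

Unemployment rate ≈ 7.44%; labor force participation rate ≈ 56.13%.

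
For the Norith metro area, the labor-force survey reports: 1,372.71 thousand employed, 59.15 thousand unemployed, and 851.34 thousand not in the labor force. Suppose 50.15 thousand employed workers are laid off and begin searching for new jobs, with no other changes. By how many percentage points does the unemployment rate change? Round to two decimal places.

Initially, labor force = 1,372.71 + 59.15 = 1,431.86 thousand, so u = 59.15/1,431.86 = 4.13%.
After the change, employed falls and unemployed rises by 50.15; labor force unchanged → E = 1,322.56, U = 109.30, labor force = 1,431.86 thousand.
New unemployment rate = 109.30 / 1,431.86 = 7.63%.
Change = 7.63% − 4.13% = +3.50 percentage points.

The unemployment rate changes by +3.50 percentage points.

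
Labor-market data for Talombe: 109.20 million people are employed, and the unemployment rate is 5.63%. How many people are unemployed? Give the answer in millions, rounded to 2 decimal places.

Let U be the number unemployed. The labor force is E + U, and U/(E+U) = 0.0563.
So U = 0.0563 × 109.20 / (1 − 0.0563) = 6.1480 / 0.9437 ≈ 6.51 million.

About 6.51 million are unemployed.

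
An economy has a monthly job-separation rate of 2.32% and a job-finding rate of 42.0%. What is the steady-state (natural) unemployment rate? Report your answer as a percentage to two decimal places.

At steady state the flows balance: s·E = f·U, so U/(E+U) = s/(s+f).
u* = 2.32 / (2.32 + 42.0) = 2.32 / 44.32 = 5.23%.

Steady-state unemployment rate ≈ 5.23%.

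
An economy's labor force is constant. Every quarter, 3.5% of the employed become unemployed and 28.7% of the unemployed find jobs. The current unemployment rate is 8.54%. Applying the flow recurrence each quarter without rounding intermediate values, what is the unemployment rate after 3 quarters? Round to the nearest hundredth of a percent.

With a fixed labor force, u_{t+1} = u_t + s·(1−u_t) − f·u_t = u_t·(1−s−f) + s.
Here 1−s−f = 0.678 and s = 0.035.
u_1 = 0.085400 × 0.678 + 0.035 = 0.092901.
u_2 = 0.092901 × 0.678 + 0.035 = 0.097987.
u_3 = 0.097987 × 0.678 + 0.035 = 0.101435.

Unemployment rate after three quarters ≈ 10.14%.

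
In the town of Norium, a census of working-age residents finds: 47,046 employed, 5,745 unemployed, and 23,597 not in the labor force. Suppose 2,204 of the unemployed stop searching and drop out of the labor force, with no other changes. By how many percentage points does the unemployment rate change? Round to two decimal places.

The unemployment rate changes by −3.88 percentage points.

Initially, labor force = 47,046 + 5,745 = 52,791, so u = 5,745/52,791 = 10.88%.
After the change, unemployed and labor force both fall by 2,204 → E = 47,046, U = 3,541, labor force = 50,587.
New unemployment rate = 3,541 / 50,587 = 7.00%.
Change = 7.00% − 10.88% = −3.88 percentage points.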